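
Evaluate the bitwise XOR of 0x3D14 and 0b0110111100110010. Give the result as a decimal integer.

21030

0x3D14 = 011110100010100
b = 110111100110010
XOR → 101001000100110 = 21030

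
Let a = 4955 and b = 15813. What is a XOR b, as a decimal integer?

11934

4955 = 01001101011011
15813 = 11110111000101
XOR → 10111010011110 = 11934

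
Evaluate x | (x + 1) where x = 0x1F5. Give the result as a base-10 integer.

x = 111110101 = 501
x + 1 = 111110110
OR    = 111110111 = 503
(x | (x + 1) sets the lowest cleared bit.)

503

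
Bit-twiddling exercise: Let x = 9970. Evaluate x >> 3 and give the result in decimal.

9970 = 10011011110010
shift right by 3 → 00010011011110 = 1246
(equivalently, floor(9970 / 8))

1246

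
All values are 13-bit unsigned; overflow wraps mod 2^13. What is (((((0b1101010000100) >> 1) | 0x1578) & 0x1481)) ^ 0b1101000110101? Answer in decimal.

0b1101010000100 = 1101010000100
→ >> 1 → 0110101000010 = 3394
0x1578 = 1010101111000
→ | → 1110101111010 = 7546
0x1481 = 1010010000001
→ & → 1010000000000 = 5120
0b1101000110101 = 1101000110101
→ ^ → 0111000110101 = 3637

3637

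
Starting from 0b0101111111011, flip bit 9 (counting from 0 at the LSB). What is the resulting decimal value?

x = 0101111111011
bit 9 is currently 1; toggle it via x ^ (1 << 9) = x ^ 512
→ 0100111111011 = 2555

2555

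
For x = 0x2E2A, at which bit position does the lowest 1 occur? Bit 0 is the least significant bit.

1

0x2E2A = 10111000101010
Trailing zeros: 1, so the lowest set bit is bit 1 (value 2).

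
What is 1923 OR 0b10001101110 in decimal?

1923 = 11110000011
b = 10001101110
 OR → 11111101111 = 2031

2031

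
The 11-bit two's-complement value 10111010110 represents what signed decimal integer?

-554

pattern = 10111010110 (MSB is 1 ⇒ negative)
Invert: 01000101001, add 1 → 01000101010 = 554, so the value is -554.
(Equivalently: 1494 - 2^11 = 1494 - 2048 = -554.)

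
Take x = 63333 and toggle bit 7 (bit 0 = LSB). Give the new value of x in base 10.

63461

x = 1111011101100101
bit 7 is currently 0; toggle it via x ^ (1 << 7) = x ^ 128
→ 1111011111100101 = 63461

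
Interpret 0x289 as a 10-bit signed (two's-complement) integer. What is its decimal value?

-375

pattern = 1010001001 (MSB is 1 ⇒ negative)
Invert: 0101110110, add 1 → 0101110111 = 375, so the value is -375.
(Equivalently: 649 - 2^10 = 649 - 1024 = -375.)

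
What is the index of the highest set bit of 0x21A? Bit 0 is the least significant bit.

0x21A = 1000011010
The topmost 1 is at position 9 (since 2^9 = 512 ≤ 538 < 1024).

9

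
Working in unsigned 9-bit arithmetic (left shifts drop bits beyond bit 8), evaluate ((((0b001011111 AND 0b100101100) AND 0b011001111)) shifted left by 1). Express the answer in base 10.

24

0b001011111 = 001011111
0b100101100 = 100101100
→ AND → 000001100 = 12
0b011001111 = 011001111
→ AND → 000001100 = 12
→ shifted left by 1 (mod 2^9) → 000011000 = 24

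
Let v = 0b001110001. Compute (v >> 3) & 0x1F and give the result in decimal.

14

v = 001110001
Shift right by 3: 001110
Mask low 5 bits: 01110 = 14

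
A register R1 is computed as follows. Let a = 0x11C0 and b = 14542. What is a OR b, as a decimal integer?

0x11C0 = 01000111000000
14542 = 11100011001110
 OR → 11100111001110 = 14798

14798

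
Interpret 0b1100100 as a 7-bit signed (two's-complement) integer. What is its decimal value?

pattern = 1100100 (MSB is 1 ⇒ negative)
Invert: 0011011, add 1 → 0011100 = 28, so the value is -28.
(Equivalently: 100 - 2^7 = 100 - 128 = -28.)

-28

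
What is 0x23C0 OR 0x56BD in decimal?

0x23C0 = 010001111000000
0x56BD = 101011010111101
 OR → 111011111111101 = 30717

30717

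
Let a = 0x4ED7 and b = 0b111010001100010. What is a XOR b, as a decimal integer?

0x4ED7 = 100111011010111
b = 111010001100010
XOR → 011101010110101 = 15029

15029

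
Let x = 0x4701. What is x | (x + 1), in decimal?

x = 100011100000001 = 18177
x + 1 = 100011100000010
OR    = 100011100000011 = 18179
(x | (x + 1) sets the lowest cleared bit.)

18179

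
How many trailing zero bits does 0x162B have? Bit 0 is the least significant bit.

0x162B = 1011000101011
Trailing zeros: 0, so the lowest set bit is bit 0 (value 1).

0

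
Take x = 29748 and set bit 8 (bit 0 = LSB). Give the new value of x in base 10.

30004

x = 111010000110100
bit 8 is currently 0; set it via x | (1 << 8) = x | 256
→ 111010100110100 = 30004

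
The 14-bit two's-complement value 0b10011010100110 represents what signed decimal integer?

pattern = 10011010100110 (MSB is 1 ⇒ negative)
Invert: 01100101011001, add 1 → 01100101011010 = 6490, so the value is -6490.
(Equivalently: 9894 - 2^14 = 9894 - 16384 = -6490.)

-6490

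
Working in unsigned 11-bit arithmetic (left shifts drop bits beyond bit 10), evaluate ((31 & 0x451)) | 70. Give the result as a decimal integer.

31 = 00000011111
0x451 = 10001010001
→ & → 00000010001 = 17
70 = 00001000110
→ | → 00001010111 = 87

87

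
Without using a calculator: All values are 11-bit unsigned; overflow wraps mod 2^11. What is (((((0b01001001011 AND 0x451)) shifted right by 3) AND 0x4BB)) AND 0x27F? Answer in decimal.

0b01001001011 = 01001001011
0x451 = 10001010001
→ AND → 00001000001 = 65
→ shifted right by 3 → 00000001000 = 8
0x4BB = 10010111011
→ AND → 00000001000 = 8
0x27F = 01001111111
→ AND → 00000001000 = 8

8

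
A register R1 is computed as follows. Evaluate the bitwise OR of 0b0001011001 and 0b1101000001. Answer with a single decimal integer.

857

a = 0001011001
b = 1101000001
 OR → 1101011001 = 857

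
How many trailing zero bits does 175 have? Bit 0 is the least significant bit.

175 = 10101111
Trailing zeros: 0, so the lowest set bit is bit 0 (value 1).

0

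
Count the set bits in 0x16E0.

0x16E0 = 1011011100000
Count the 1s: 1 + 1 + 1 + 1 + 1 + 1 = 6

6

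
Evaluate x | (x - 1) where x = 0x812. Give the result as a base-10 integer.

x = 100000010010 = 2066
x - 1 = 100000010001
OR    = 100000010011 = 2067
(x | (x - 1) sets all bits below the lowest set bit.)

2067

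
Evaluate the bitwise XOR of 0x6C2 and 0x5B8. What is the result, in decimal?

890

0x6C2 = 11011000010
0x5B8 = 10110111000
XOR → 01101111010 = 890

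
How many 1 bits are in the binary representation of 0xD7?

6

0xD7 = 11010111
Count the 1s: 1 + 1 + 1 + 1 + 1 + 1 = 6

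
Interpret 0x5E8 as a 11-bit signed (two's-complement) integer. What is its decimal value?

pattern = 10111101000 (MSB is 1 ⇒ negative)
Invert: 01000010111, add 1 → 01000011000 = 536, so the value is -536.
(Equivalently: 1512 - 2^11 = 1512 - 2048 = -536.)

-536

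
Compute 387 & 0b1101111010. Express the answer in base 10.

258

387 = 0110000011
b = 1101111010
AND → 0100000010 = 258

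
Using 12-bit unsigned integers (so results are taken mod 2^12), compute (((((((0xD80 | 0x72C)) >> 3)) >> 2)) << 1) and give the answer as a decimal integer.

0xD80 = 110110000000
0x72C = 011100101100
→ | → 111110101100 = 4012
→ >> 3 → 000111110101 = 501
→ >> 2 → 000001111101 = 125
→ << 1 (mod 2^12) → 000011111010 = 250

250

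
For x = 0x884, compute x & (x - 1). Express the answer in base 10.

x = 100010000100 = 2180
x - 1 = 100010000011
AND   = 100010000000 = 2176
(x & (x - 1) clears the lowest set bit of x.)

2176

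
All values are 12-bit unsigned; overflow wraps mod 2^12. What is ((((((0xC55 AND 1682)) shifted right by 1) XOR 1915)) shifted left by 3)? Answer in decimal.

0xC55 = 110001010101
1682 = 011010010010
→ AND → 010000010000 = 1040
→ shifted right by 1 → 001000001000 = 520
1915 = 011101111011
→ XOR → 010101110011 = 1395
→ shifted left by 3 (mod 2^12) → 101110011000 = 2968

2968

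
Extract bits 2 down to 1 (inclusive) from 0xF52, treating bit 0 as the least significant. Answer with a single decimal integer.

1

v = 111101010010
Shift right by 1: 11110101001
Mask low 2 bits: 01 = 1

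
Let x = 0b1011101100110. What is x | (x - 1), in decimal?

x = 1011101100110 = 5990
x - 1 = 1011101100101
OR    = 1011101100111 = 5991
(x | (x - 1) sets all bits below the lowest set bit.)

5991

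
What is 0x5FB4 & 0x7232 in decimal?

21040

0x5FB4 = 101111110110100
0x7232 = 111001000110010
AND → 101001000110000 = 21040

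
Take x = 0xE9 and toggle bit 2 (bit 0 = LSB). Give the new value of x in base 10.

x = 00011101001
bit 2 is currently 0; toggle it via x ^ (1 << 2) = x ^ 4
→ 00011101101 = 237

237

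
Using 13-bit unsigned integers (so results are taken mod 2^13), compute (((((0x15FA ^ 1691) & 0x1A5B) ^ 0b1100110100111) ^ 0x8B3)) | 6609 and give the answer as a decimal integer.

7125

0x15FA = 1010111111010
1691 = 0011010011011
→ ^ → 1001101100001 = 4961
0x1A5B = 1101001011011
→ & → 1001001000001 = 4673
0b1100110100111 = 1100110100111
→ ^ → 0101111100110 = 3046
0x8B3 = 0100010110011
→ ^ → 0001101010101 = 853
6609 = 1100111010001
→ | → 1101111010101 = 7125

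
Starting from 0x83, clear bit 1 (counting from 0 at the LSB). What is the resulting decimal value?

129

x = 0010000011
bit 1 is currently 1; clear it via x & ~(1 << 1) = x & ~2
→ 0010000001 = 129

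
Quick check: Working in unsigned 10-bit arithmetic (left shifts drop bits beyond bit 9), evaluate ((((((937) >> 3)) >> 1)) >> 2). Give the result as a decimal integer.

937 = 1110101001
→ >> 3 → 0001110101 = 117
→ >> 1 → 0000111010 = 58
→ >> 2 → 0000001110 = 14

14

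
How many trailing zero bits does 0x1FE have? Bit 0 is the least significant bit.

0x1FE = 111111110
Trailing zeros: 1, so the lowest set bit is bit 1 (value 2).

1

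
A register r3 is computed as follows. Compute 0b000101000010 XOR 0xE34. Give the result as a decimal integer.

a = 000101000010
0xE34 = 111000110100
XOR → 111101110110 = 3958

3958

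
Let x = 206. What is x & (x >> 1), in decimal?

x = 11001110 = 206
x>>1 = 01100111
AND  = 01000110 = 70
(x & (x >> 1) has a 1 wherever x has two consecutive 1 bits.)

70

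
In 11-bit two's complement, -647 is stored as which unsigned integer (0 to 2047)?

1401

647 in 11 bits: 01010000111
Invert: 10101111000
Add 1:  10101111001 = 1401
(Check: 2^11 - 647 = 2048 - 647 = 1401.)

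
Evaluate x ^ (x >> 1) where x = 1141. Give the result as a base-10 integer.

1615

x = 10001110101 = 1141
x>>1 = 01000111010
XOR  = 11001001111 = 1615
(x ^ (x >> 1) gives the standard binary-reflected Gray code of x.)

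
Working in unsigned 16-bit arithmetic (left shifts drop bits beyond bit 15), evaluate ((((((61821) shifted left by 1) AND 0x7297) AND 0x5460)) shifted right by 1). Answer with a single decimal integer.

8192

61821 = 1111000101111101
→ shifted left by 1 (mod 2^16) → 1110001011111010 = 58106
0x7297 = 0111001010010111
→ AND → 0110001010010010 = 25234
0x5460 = 0101010001100000
→ AND → 0100000000000000 = 16384
→ shifted right by 1 → 0010000000000000 = 8192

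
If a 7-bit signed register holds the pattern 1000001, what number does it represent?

-63

pattern = 1000001 (MSB is 1 ⇒ negative)
Invert: 0111110, add 1 → 0111111 = 63, so the value is -63.
(Equivalently: 65 - 2^7 = 65 - 128 = -63.)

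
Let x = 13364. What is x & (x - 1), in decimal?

13360

x = 11010000110100 = 13364
x - 1 = 11010000110011
AND   = 11010000110000 = 13360
(x & (x - 1) clears the lowest set bit of x.)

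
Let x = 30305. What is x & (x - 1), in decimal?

30304

x = 111011001100001 = 30305
x - 1 = 111011001100000
AND   = 111011001100000 = 30304
(x & (x - 1) clears the lowest set bit of x.)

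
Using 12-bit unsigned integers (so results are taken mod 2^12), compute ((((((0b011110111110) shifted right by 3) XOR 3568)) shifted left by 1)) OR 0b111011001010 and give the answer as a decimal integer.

0b011110111110 = 011110111110
→ shifted right by 3 → 000011110111 = 247
3568 = 110111110000
→ XOR → 110100000111 = 3335
→ shifted left by 1 (mod 2^12) → 101000001110 = 2574
0b111011001010 = 111011001010
→ OR → 111011001110 = 3790

3790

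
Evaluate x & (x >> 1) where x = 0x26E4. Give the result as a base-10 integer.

608

x = 10011011100100 = 9956
x>>1 = 01001101110010
AND  = 00001001100000 = 608
(x & (x >> 1) has a 1 wherever x has two consecutive 1 bits.)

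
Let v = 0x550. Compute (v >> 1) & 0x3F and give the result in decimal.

40

v = 010101010000
Shift right by 1: 01010101000
Mask low 6 bits: 101000 = 40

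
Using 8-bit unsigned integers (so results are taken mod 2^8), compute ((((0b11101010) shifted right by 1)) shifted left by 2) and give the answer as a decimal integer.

0b11101010 = 11101010
→ shifted right by 1 → 01110101 = 117
→ shifted left by 2 (mod 2^8) → 11010100 = 212

212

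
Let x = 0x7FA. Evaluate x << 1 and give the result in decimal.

0x7FA = 011111111010
shift left by 1 → 111111110100 = 4084
(equivalently, 2042 × 2^1 = 2042 × 2)

4084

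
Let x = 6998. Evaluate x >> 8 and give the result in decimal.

27

6998 = 1101101010110
shift right by 8 → 0000000011011 = 27
(equivalently, floor(6998 / 256))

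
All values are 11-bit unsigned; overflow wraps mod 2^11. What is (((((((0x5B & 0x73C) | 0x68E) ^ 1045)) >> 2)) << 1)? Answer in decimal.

0x5B = 00001011011
0x73C = 11100111100
→ & → 00000011000 = 24
0x68E = 11010001110
→ | → 11010011110 = 1694
1045 = 10000010101
→ ^ → 01010001011 = 651
→ >> 2 → 00010100010 = 162
→ << 1 (mod 2^11) → 00101000100 = 324

324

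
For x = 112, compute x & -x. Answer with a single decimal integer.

x = 1110000 = 112
-x (two's complement) = …0010000
AND   = 0010000 = 16
(x & -x isolates the lowest set bit of x.)

16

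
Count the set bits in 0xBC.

0xBC = 10111100
Count the 1s: 1 + 1 + 1 + 1 + 1 = 5

5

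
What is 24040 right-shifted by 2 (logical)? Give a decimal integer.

6010

24040 = 101110111101000
shift right by 2 → 001011101111010 = 6010
(equivalently, floor(24040 / 4))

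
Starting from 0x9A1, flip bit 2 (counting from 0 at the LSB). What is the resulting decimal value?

2469

x = 100110100001
bit 2 is currently 0; toggle it via x ^ (1 << 2) = x ^ 4
→ 100110100101 = 2469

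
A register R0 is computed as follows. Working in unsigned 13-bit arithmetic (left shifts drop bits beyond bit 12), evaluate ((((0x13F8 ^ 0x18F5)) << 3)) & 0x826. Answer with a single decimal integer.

2080

0x13F8 = 1001111111000
0x18F5 = 1100011110101
→ ^ → 0101100001101 = 2829
→ << 3 (mod 2^13) → 1100001101000 = 6248
0x826 = 0100000100110
→ & → 0100000100000 = 2080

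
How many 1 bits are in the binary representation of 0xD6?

0xD6 = 11010110
Count the 1s: 1 + 1 + 1 + 1 + 1 = 5

5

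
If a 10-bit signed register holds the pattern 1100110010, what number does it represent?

pattern = 1100110010 (MSB is 1 ⇒ negative)
Invert: 0011001101, add 1 → 0011001110 = 206, so the value is -206.
(Equivalently: 818 - 2^10 = 818 - 1024 = -206.)

-206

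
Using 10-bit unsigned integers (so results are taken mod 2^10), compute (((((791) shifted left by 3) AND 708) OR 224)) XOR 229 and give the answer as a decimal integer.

5

791 = 1100010111
→ shifted left by 3 (mod 2^10) → 0010111000 = 184
708 = 1011000100
→ AND → 0010000000 = 128
224 = 0011100000
→ OR → 0011100000 = 224
229 = 0011100101
→ XOR → 0000000101 = 5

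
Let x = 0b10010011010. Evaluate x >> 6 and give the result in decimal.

18

x = 10010011010
shift right by 6 → 00000010010 = 18
(equivalently, floor(1178 / 64))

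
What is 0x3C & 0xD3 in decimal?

16

0x3C = 00111100
0xD3 = 11010011
AND → 00010000 = 16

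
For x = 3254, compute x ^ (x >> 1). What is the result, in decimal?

2797

x = 110010110110 = 3254
x>>1 = 011001011011
XOR  = 101011101101 = 2797
(x ^ (x >> 1) gives the standard binary-reflected Gray code of x.)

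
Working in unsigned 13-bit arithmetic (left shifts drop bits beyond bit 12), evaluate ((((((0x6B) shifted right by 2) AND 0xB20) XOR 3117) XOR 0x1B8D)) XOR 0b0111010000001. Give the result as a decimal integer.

6433

0x6B = 0000001101011
→ shifted right by 2 → 0000000011010 = 26
0xB20 = 0101100100000
→ AND → 0000000000000 = 0
3117 = 0110000101101
→ XOR → 0110000101101 = 3117
0x1B8D = 1101110001101
→ XOR → 1011110100000 = 6048
0b0111010000001 = 0111010000001
→ XOR → 1100100100001 = 6433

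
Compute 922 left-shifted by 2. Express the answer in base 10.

3688

922 = 001110011010
shift left by 2 → 111001101000 = 3688
(equivalently, 922 × 2^2 = 922 × 4)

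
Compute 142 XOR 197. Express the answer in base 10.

142 = 10001110
197 = 11000101
XOR → 01001011 = 75

75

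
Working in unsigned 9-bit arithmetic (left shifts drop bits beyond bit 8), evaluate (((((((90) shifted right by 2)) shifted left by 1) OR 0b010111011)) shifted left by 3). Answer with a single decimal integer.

90 = 001011010
→ shifted right by 2 → 000010110 = 22
→ shifted left by 1 (mod 2^9) → 000101100 = 44
0b010111011 = 010111011
→ OR → 010111111 = 191
→ shifted left by 3 (mod 2^9) → 111111000 = 504

504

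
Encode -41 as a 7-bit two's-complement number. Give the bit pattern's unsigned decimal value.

41 in 7 bits: 0101001
Invert: 1010110
Add 1:  1010111 = 87
(Check: 2^7 - 41 = 128 - 41 = 87.)

87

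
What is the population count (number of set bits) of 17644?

17644 = 100010011101100
Count the 1s: 1 + 1 + 1 + 1 + 1 + 1 + 1 = 7

7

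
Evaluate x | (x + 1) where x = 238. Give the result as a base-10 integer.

239

x = 11101110 = 238
x + 1 = 11101111
OR    = 11101111 = 239
(x | (x + 1) sets the lowest cleared bit.)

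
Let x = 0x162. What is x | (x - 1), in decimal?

355

x = 101100010 = 354
x - 1 = 101100001
OR    = 101100011 = 355
(x | (x - 1) sets all bits below the lowest set bit.)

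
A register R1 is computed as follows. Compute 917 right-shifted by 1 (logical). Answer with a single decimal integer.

917 = 1110010101
shift right by 1 → 0111001010 = 458
(equivalently, floor(917 / 2))

458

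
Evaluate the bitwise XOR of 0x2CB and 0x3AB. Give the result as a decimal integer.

352

0x2CB = 1011001011
0x3AB = 1110101011
XOR → 0101100000 = 352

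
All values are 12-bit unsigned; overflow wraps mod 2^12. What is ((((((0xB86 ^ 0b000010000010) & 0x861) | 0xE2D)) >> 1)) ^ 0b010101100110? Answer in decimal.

0xB86 = 101110000110
0b000010000010 = 000010000010
→ ^ → 101100000100 = 2820
0x861 = 100001100001
→ & → 100000000000 = 2048
0xE2D = 111000101101
→ | → 111000101101 = 3629
→ >> 1 → 011100010110 = 1814
0b010101100110 = 010101100110
→ ^ → 001001110000 = 624

624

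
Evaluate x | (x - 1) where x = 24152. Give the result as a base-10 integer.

24159

x = 101111001011000 = 24152
x - 1 = 101111001010111
OR    = 101111001011111 = 24159
(x | (x - 1) sets all bits below the lowest set bit.)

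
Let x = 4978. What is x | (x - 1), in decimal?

x = 1001101110010 = 4978
x - 1 = 1001101110001
OR    = 1001101110011 = 4979
(x | (x - 1) sets all bits below the lowest set bit.)

4979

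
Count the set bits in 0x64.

3

0x64 = 1100100
Count the 1s: 1 + 1 + 1 = 3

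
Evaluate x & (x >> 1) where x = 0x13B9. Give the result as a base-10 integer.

408

x = 1001110111001 = 5049
x>>1 = 0100111011100
AND  = 0000110011000 = 408
(x & (x >> 1) has a 1 wherever x has two consecutive 1 bits.)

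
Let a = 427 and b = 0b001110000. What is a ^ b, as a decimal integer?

475

427 = 110101011
b = 001110000
XOR → 111011011 = 475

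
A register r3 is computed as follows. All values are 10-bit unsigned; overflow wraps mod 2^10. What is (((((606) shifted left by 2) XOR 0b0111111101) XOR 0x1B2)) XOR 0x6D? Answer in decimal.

346

606 = 1001011110
→ shifted left by 2 (mod 2^10) → 0101111000 = 376
0b0111111101 = 0111111101
→ XOR → 0010000101 = 133
0x1B2 = 0110110010
→ XOR → 0100110111 = 311
0x6D = 0001101101
→ XOR → 0101011010 = 346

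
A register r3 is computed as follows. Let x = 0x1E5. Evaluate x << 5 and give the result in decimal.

0x1E5 = 00000111100101
shift left by 5 → 11110010100000 = 15520
(equivalently, 485 × 2^5 = 485 × 32)

15520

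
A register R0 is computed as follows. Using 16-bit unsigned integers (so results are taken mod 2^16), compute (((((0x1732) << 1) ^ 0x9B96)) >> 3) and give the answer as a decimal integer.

0x1732 = 0001011100110010
→ << 1 (mod 2^16) → 0010111001100100 = 11876
0x9B96 = 1001101110010110
→ ^ → 1011010111110010 = 46578
→ >> 3 → 0001011010111110 = 5822

5822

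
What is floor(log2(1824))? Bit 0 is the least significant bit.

1824 = 11100100000
The topmost 1 is at position 10 (since 2^10 = 1024 ≤ 1824 < 2048).

10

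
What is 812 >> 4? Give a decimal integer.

812 = 1100101100
shift right by 4 → 0000110010 = 50
(equivalently, floor(812 / 16))

50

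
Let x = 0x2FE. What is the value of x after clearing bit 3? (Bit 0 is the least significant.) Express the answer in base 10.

758

x = 01011111110
bit 3 is currently 1; clear it via x & ~(1 << 3) = x & ~8
→ 01011110110 = 758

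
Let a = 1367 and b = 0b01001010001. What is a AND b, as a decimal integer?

1367 = 10101010111
b = 01001010001
AND → 00001010001 = 81

81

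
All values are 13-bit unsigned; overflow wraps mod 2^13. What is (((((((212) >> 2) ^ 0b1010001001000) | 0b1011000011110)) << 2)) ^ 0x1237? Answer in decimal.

212 = 0000011010100
→ >> 2 → 0000000110101 = 53
0b1010001001000 = 1010001001000
→ ^ → 1010001111101 = 5245
0b1011000011110 = 1011000011110
→ | → 1011001111111 = 5759
→ << 2 (mod 2^13) → 1100111111100 = 6652
0x1237 = 1001000110111
→ ^ → 0101111001011 = 3019

3019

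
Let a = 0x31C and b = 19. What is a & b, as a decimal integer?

0x31C = 1100011100
19 = 0000010011
AND → 0000010000 = 16

16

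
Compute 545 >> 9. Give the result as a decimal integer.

545 = 1000100001
shift right by 9 → 0000000001 = 1
(equivalently, floor(545 / 512))

1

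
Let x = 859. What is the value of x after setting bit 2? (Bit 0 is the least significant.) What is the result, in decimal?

x = 001101011011
bit 2 is currently 0; set it via x | (1 << 2) = x | 4
→ 001101011111 = 863

863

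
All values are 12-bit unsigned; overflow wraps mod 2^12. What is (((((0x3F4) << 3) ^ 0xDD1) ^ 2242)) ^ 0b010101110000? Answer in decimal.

0x3F4 = 001111110100
→ << 3 (mod 2^12) → 111110100000 = 4000
0xDD1 = 110111010001
→ ^ → 001001110001 = 625
2242 = 100011000010
→ ^ → 101010110011 = 2739
0b010101110000 = 010101110000
→ ^ → 111111000011 = 4035

4035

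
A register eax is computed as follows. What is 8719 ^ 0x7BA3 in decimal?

22956

8719 = 010001000001111
0x7BA3 = 111101110100011
XOR → 101100110101100 = 22956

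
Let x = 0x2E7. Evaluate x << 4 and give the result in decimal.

11888

0x2E7 = 00001011100111
shift left by 4 → 10111001110000 = 11888
(equivalently, 743 × 2^4 = 743 × 16)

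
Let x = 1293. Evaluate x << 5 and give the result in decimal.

41376

1293 = 0000010100001101
shift left by 5 → 1010000110100000 = 41376
(equivalently, 1293 × 2^5 = 1293 × 32)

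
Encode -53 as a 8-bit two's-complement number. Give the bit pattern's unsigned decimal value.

203

53 in 8 bits: 00110101
Invert: 11001010
Add 1:  11001011 = 203
(Check: 2^8 - 53 = 256 - 53 = 203.)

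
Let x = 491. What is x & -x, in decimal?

1

x = 111101011 = 491
-x (two's complement) = …000010101
AND   = 000000001 = 1
(x & -x isolates the lowest set bit of x.)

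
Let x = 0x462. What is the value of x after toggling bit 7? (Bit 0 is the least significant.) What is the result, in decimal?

1250

x = 010001100010
bit 7 is currently 0; toggle it via x ^ (1 << 7) = x ^ 128
→ 010011100010 = 1250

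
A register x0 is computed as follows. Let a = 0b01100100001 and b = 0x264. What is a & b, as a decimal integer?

544

a = 1100100001
0x264 = 1001100100
AND → 1000100000 = 544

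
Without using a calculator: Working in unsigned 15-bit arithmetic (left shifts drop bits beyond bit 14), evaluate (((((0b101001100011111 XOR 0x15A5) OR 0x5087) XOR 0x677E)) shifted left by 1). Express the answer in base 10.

0b101001100011111 = 101001100011111
0x15A5 = 001010110100101
→ XOR → 100011010111010 = 18106
0x5087 = 101000010000111
→ OR → 101011010111111 = 22207
0x677E = 110011101111110
→ XOR → 011000111000001 = 12737
→ shifted left by 1 (mod 2^15) → 110001110000010 = 25474

25474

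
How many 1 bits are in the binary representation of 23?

4

23 = 10111
Count the 1s: 1 + 1 + 1 + 1 = 4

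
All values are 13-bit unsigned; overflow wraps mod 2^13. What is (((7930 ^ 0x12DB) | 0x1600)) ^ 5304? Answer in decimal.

2713

7930 = 1111011111010
0x12DB = 1001011011011
→ ^ → 0110000100001 = 3105
0x1600 = 1011000000000
→ | → 1111000100001 = 7713
5304 = 1010010111000
→ ^ → 0101010011001 = 2713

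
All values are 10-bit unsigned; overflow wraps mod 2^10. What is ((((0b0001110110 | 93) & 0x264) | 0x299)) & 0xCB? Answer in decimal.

201

0b0001110110 = 0001110110
93 = 0001011101
→ | → 0001111111 = 127
0x264 = 1001100100
→ & → 0001100100 = 100
0x299 = 1010011001
→ | → 1011111101 = 765
0xCB = 0011001011
→ & → 0011001001 = 201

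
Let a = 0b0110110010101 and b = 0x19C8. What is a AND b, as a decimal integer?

a = 0110110010101
0x19C8 = 1100111001000
AND → 0100110000000 = 2432

2432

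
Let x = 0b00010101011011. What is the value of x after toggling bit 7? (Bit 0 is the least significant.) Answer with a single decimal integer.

1499

x = 00010101011011
bit 7 is currently 0; toggle it via x ^ (1 << 7) = x ^ 128
→ 00010111011011 = 1499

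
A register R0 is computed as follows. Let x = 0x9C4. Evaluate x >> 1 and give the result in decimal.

1250

0x9C4 = 100111000100
shift right by 1 → 010011100010 = 1250
(equivalently, floor(2500 / 2))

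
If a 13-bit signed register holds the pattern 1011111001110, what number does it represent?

-2098

pattern = 1011111001110 (MSB is 1 ⇒ negative)
Invert: 0100000110001, add 1 → 0100000110010 = 2098, so the value is -2098.
(Equivalently: 6094 - 2^13 = 6094 - 8192 = -2098.)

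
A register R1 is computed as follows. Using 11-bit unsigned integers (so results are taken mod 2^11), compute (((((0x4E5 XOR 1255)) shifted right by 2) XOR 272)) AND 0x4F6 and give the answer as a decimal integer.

0x4E5 = 10011100101
1255 = 10011100111
→ XOR → 00000000010 = 2
→ shifted right by 2 → 00000000000 = 0
272 = 00100010000
→ XOR → 00100010000 = 272
0x4F6 = 10011110110
→ AND → 00000010000 = 16

16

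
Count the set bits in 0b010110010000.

4

n = 10110010000
Count the 1s: 1 + 1 + 1 + 1 = 4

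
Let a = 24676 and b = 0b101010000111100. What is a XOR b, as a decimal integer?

13400

24676 = 110000001100100
b = 101010000111100
XOR → 011010001011000 = 13400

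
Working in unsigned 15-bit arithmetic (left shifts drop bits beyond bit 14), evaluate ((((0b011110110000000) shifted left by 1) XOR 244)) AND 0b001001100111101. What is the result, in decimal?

4916

0b011110110000000 = 011110110000000
→ shifted left by 1 (mod 2^15) → 111101100000000 = 31488
244 = 000000011110100
→ XOR → 111101111110100 = 31732
0b001001100111101 = 001001100111101
→ AND → 001001100110100 = 4916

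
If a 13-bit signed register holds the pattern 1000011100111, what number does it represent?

-3865

pattern = 1000011100111 (MSB is 1 ⇒ negative)
Invert: 0111100011000, add 1 → 0111100011001 = 3865, so the value is -3865.
(Equivalently: 4327 - 2^13 = 4327 - 8192 = -3865.)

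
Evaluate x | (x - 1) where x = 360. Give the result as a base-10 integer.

367

x = 101101000 = 360
x - 1 = 101100111
OR    = 101101111 = 367
(x | (x - 1) sets all bits below the lowest set bit.)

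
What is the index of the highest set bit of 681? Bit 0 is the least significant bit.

681 = 1010101001
The topmost 1 is at position 9 (since 2^9 = 512 ≤ 681 < 1024).

9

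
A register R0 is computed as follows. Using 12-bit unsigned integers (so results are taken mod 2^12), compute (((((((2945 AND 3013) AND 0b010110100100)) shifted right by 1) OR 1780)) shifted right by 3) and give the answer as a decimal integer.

222

2945 = 101110000001
3013 = 101111000101
→ AND → 101110000001 = 2945
0b010110100100 = 010110100100
→ AND → 000110000000 = 384
→ shifted right by 1 → 000011000000 = 192
1780 = 011011110100
→ OR → 011011110100 = 1780
→ shifted right by 3 → 000011011110 = 222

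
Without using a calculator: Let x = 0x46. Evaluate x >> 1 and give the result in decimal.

35

0x46 = 1000110
shift right by 1 → 0100011 = 35
(equivalently, floor(70 / 2))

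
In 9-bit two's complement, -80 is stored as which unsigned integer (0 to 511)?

432

80 in 9 bits: 001010000
Invert: 110101111
Add 1:  110110000 = 432
(Check: 2^9 - 80 = 512 - 80 = 432.)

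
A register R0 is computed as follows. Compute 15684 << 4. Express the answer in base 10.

15684 = 000011110101000100
shift left by 4 → 111101010001000000 = 250944
(equivalently, 15684 × 2^4 = 15684 × 16)

250944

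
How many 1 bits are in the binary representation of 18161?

8

18161 = 100011011110001
Count the 1s: 1 + 1 + 1 + 1 + 1 + 1 + 1 + 1 = 8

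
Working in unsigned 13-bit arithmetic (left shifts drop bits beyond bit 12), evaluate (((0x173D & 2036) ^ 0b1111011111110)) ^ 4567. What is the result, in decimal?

2077

0x173D = 1011100111101
2036 = 0011111110100
→ & → 0011100110100 = 1844
0b1111011111110 = 1111011111110
→ ^ → 1100111001010 = 6602
4567 = 1000111010111
→ ^ → 0100000011101 = 2077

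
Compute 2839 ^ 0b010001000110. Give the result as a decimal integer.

3921

2839 = 101100010111
b = 010001000110
XOR → 111101010001 = 3921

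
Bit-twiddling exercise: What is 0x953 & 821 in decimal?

0x953 = 100101010011
821 = 001100110101
AND → 000100010001 = 273

273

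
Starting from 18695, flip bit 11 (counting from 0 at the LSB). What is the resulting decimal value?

x = 100100100000111
bit 11 is currently 1; toggle it via x ^ (1 << 11) = x ^ 2048
→ 100000100000111 = 16647

16647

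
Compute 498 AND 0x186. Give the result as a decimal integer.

386

498 = 111110010
0x186 = 110000110
AND → 110000010 = 386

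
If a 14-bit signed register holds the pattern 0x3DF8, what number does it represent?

-520

pattern = 11110111111000 (MSB is 1 ⇒ negative)
Invert: 00001000000111, add 1 → 00001000001000 = 520, so the value is -520.
(Equivalently: 15864 - 2^14 = 15864 - 16384 = -520.)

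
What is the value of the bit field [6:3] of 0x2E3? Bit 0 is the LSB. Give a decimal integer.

v = 001011100011
Shift right by 3: 001011100
Mask low 4 bits: 1100 = 12

12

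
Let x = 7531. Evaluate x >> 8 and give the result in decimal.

7531 = 1110101101011
shift right by 8 → 0000000011101 = 29
(equivalently, floor(7531 / 256))

29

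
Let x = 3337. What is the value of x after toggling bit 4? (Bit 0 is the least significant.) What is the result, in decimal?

3353

x = 110100001001
bit 4 is currently 0; toggle it via x ^ (1 << 4) = x ^ 16
→ 110100011001 = 3353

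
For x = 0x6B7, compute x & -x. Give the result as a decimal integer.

1

x = 11010110111 = 1719
-x (two's complement) = …00101001001
AND   = 00000000001 = 1
(x & -x isolates the lowest set bit of x.)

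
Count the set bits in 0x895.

0x895 = 100010010101
Count the 1s: 1 + 1 + 1 + 1 + 1 = 5

5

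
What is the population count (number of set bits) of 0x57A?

7

0x57A = 10101111010
Count the 1s: 1 + 1 + 1 + 1 + 1 + 1 + 1 = 7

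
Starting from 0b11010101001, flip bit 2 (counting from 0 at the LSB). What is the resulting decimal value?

x = 11010101001
bit 2 is currently 0; toggle it via x ^ (1 << 2) = x ^ 4
→ 11010101101 = 1709

1709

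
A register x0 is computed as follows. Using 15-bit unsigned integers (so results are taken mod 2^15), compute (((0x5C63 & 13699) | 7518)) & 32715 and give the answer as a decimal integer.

0x5C63 = 101110001100011
13699 = 011010110000011
→ & → 001010000000011 = 5123
7518 = 001110101011110
→ | → 001110101011111 = 7519
32715 = 111111111001011
→ & → 001110101001011 = 7499

7499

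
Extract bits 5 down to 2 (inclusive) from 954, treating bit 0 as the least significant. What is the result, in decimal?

v = 1110111010
Shift right by 2: 11101110
Mask low 4 bits: 1110 = 14

14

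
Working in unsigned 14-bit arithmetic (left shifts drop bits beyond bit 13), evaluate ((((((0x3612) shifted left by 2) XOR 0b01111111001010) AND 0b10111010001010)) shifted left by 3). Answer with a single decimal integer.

13328

0x3612 = 11011000010010
→ shifted left by 2 (mod 2^14) → 01100001001000 = 6216
0b01111111001010 = 01111111001010
→ XOR → 00011110000010 = 1922
0b10111010001010 = 10111010001010
→ AND → 00011010000010 = 1666
→ shifted left by 3 (mod 2^14) → 11010000010000 = 13328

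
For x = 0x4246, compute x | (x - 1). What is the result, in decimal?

16967

x = 100001001000110 = 16966
x - 1 = 100001001000101
OR    = 100001001000111 = 16967
(x | (x - 1) sets all bits below the lowest set bit.)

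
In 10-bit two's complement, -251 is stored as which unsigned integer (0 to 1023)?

773

251 in 10 bits: 0011111011
Invert: 1100000100
Add 1:  1100000101 = 773
(Check: 2^10 - 251 = 1024 - 251 = 773.)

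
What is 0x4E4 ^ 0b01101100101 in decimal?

0x4E4 = 10011100100
b = 01101100101
XOR → 11110000001 = 1921

1921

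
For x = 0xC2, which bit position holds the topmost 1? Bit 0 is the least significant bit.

7

0xC2 = 11000010
The topmost 1 is at position 7 (since 2^7 = 128 ≤ 194 < 256).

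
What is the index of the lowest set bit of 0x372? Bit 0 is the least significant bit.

0x372 = 1101110010
Trailing zeros: 1, so the lowest set bit is bit 1 (value 2).

1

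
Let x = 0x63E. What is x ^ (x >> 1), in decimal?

x = 11000111110 = 1598
x>>1 = 01100011111
XOR  = 10100100001 = 1313
(x ^ (x >> 1) gives the standard binary-reflected Gray code of x.)

1313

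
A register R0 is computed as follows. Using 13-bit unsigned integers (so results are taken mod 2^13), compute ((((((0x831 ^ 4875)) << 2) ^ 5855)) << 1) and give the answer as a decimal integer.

0x831 = 0100000110001
4875 = 1001100001011
→ ^ → 1101100111010 = 6970
→ << 2 (mod 2^13) → 0110011101000 = 3304
5855 = 1011011011111
→ ^ → 1101000110111 = 6711
→ << 1 (mod 2^13) → 1010001101110 = 5230

5230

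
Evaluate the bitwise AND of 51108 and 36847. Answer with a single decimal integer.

51108 = 1100011110100100
36847 = 1000111111101111
AND → 1000011110100100 = 34724

34724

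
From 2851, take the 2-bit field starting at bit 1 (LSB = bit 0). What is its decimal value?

v = 00101100100011
Shift right by 1: 0010110010001
Mask low 2 bits: 01 = 1

1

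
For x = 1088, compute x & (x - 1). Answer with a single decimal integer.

x = 10001000000 = 1088
x - 1 = 10000111111
AND   = 10000000000 = 1024
(x & (x - 1) clears the lowest set bit of x.)

1024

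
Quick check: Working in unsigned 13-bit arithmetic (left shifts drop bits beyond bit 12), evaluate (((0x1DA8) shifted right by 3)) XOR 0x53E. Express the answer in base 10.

1675

0x1DA8 = 1110110101000
→ shifted right by 3 → 0001110110101 = 949
0x53E = 0010100111110
→ XOR → 0011010001011 = 1675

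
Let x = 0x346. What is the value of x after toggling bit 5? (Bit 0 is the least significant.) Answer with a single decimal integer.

x = 1101000110
bit 5 is currently 0; toggle it via x ^ (1 << 5) = x ^ 32
→ 1101100110 = 870

870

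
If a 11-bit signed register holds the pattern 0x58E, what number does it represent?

pattern = 10110001110 (MSB is 1 ⇒ negative)
Invert: 01001110001, add 1 → 01001110010 = 626, so the value is -626.
(Equivalently: 1422 - 2^11 = 1422 - 2048 = -626.)

-626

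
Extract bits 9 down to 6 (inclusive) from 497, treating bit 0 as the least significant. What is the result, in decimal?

v = 0111110001
Shift right by 6: 0111
Mask low 4 bits: 0111 = 7

7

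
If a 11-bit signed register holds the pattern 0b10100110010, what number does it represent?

pattern = 10100110010 (MSB is 1 ⇒ negative)
Invert: 01011001101, add 1 → 01011001110 = 718, so the value is -718.
(Equivalently: 1330 - 2^11 = 1330 - 2048 = -718.)

-718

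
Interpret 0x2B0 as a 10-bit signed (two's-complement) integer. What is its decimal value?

pattern = 1010110000 (MSB is 1 ⇒ negative)
Invert: 0101001111, add 1 → 0101010000 = 336, so the value is -336.
(Equivalently: 688 - 2^10 = 688 - 1024 = -336.)

-336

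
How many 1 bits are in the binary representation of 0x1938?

6

0x1938 = 1100100111000
Count the 1s: 1 + 1 + 1 + 1 + 1 + 1 = 6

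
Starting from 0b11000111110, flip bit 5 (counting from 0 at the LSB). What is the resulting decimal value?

1566

x = 11000111110
bit 5 is currently 1; toggle it via x ^ (1 << 5) = x ^ 32
→ 11000011110 = 1566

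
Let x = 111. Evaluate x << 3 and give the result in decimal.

888

111 = 0001101111
shift left by 3 → 1101111000 = 888
(equivalently, 111 × 2^3 = 111 × 8)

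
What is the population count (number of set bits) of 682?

5

682 = 1010101010
Count the 1s: 1 + 1 + 1 + 1 + 1 = 5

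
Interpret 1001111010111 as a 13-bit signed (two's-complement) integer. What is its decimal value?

pattern = 1001111010111 (MSB is 1 ⇒ negative)
Invert: 0110000101000, add 1 → 0110000101001 = 3113, so the value is -3113.
(Equivalently: 5079 - 2^13 = 5079 - 8192 = -3113.)

-3113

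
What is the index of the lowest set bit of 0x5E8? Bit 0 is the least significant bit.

0x5E8 = 10111101000
Trailing zeros: 3, so the lowest set bit is bit 3 (value 8).

3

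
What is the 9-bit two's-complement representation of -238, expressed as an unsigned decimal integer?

274

238 in 9 bits: 011101110
Invert: 100010001
Add 1:  100010010 = 274
(Check: 2^9 - 238 = 512 - 238 = 274.)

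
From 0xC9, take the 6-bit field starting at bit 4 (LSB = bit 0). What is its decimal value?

12

v = 0011001001
Shift right by 4: 001100
Mask low 6 bits: 001100 = 12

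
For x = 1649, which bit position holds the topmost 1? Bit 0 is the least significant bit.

1649 = 11001110001
The topmost 1 is at position 10 (since 2^10 = 1024 ≤ 1649 < 2048).

10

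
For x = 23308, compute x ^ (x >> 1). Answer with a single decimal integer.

x = 101101100001100 = 23308
x>>1 = 010110110000110
XOR  = 111011010001010 = 30346
(x ^ (x >> 1) gives the standard binary-reflected Gray code of x.)

30346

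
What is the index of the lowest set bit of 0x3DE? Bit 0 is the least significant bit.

1

0x3DE = 1111011110
Trailing zeros: 1, so the lowest set bit is bit 1 (value 2).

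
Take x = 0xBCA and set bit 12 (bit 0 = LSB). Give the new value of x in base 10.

x = 000101111001010
bit 12 is currently 0; set it via x | (1 << 12) = x | 4096
→ 001101111001010 = 7114

7114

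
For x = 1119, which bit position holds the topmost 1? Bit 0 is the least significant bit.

1119 = 10001011111
The topmost 1 is at position 10 (since 2^10 = 1024 ≤ 1119 < 2048).

10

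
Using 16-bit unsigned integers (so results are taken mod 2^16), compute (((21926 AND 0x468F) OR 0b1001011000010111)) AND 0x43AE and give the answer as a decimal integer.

17030

21926 = 0101010110100110
0x468F = 0100011010001111
→ AND → 0100010010000110 = 17542
0b1001011000010111 = 1001011000010111
→ OR → 1101011010010111 = 54935
0x43AE = 0100001110101110
→ AND → 0100001010000110 = 17030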